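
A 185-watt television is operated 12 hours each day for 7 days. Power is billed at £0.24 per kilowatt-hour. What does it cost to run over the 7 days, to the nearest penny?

Runtime = 12 h/day × 7 days = 84 h
Energy = 0.185 kW × 84 h = 15.54 kWh
Cost = 15.54 kWh × £0.24/kWh = £3.73

£3.73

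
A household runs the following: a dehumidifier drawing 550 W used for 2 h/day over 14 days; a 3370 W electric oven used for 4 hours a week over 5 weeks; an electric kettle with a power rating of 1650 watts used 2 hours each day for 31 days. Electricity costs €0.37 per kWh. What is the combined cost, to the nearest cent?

€68.49

dehumidifier: Runtime = 2 h/day × 14 days = 28 h
dehumidifier: 0.55 kW × 28 h = 15.4 kWh
electric oven: Runtime = 4 h/week × 5 weeks = 20 h
electric oven: 3.37 kW × 20 h = 67.4 kWh
electric kettle: Runtime = 2 h/day × 31 days = 62 h
electric kettle: 1.65 kW × 62 h = 102.3 kWh
Total energy = 185.1 kWh
Cost = 185.1 × €0.37 = €68.49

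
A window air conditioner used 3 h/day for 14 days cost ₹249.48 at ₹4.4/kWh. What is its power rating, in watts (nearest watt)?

Energy = ₹249.48 ÷ ₹4.4/kWh = 56.7 kWh
Runtime = 3 h/day × 14 days = 42 h
Power = 56.7 kWh ÷ 42 h = 1.35 kW = 1350 W

1350 W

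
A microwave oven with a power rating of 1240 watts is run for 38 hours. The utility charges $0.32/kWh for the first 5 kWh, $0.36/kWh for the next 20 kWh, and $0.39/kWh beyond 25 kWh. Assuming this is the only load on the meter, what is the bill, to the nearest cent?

Energy = 1.24 kW × 38 h = 47.12 kWh
Tier 1 (0–5 kWh): 5 × $0.32 = $1.6
Tier 2 (5–25 kWh): 20 × $0.36 = $7.2
Above 25 kWh: 22.12 × $0.39 = $8.6268
Bill = $17.43

$17.43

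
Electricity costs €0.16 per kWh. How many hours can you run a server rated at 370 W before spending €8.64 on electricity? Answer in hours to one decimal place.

Energy available = €8.64 ÷ €0.16/kWh = 54 kWh
Hours = 54 kWh ÷ 0.37 kW = 145.9 h

145.9 h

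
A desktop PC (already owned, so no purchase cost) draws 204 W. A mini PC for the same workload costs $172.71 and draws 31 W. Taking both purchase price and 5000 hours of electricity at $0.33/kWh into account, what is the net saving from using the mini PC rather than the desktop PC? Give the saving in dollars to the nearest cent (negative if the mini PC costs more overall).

$112.74

desktop PC: $0.00 + (204/1000) kW × 5000 h × $0.33 = $0.00 + $336.6 = $336.6
mini PC: $172.71 + (31/1000) kW × 5000 h × $0.33 = $172.71 + $51.15 = $223.86
Saving = $336.6 − $223.86 = $112.74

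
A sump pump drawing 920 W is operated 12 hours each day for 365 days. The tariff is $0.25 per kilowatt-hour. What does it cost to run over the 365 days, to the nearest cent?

$1007.40

Runtime = 12 h/day × 365 days = 4380 h
Energy = 0.92 kW × 4380 h = 4029.6 kWh
Cost = 4029.6 kWh × $0.25/kWh = $1007.40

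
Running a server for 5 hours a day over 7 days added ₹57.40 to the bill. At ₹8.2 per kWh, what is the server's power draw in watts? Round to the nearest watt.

200 W

Energy = ₹57.40 ÷ ₹8.2/kWh = 7 kWh
Runtime = 5 h/day × 7 days = 35 h
Power = 7 kWh ÷ 35 h = 0.2 kW = 200 W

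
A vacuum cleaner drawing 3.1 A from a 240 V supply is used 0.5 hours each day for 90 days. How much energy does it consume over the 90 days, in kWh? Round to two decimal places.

33.48 kWh

Power = 3.1 A × 240 V = 744 W = 0.744 kW
Runtime = 0.5 h/day × 90 days = 45 h
Energy = 0.744 kW × 45 h = 33.48 kWh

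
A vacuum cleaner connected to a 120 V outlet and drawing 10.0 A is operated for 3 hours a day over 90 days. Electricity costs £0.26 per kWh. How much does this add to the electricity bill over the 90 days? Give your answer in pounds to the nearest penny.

£84.24

Power = 10.0 A × 120 V = 1200 W = 1.2 kW
Runtime = 3 h/day × 90 days = 270 h
Energy = 1.2 kW × 270 h = 324 kWh
Cost = 324 kWh × £0.26/kWh = £84.24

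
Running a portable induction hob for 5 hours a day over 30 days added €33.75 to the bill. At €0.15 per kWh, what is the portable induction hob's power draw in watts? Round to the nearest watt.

Energy = €33.75 ÷ €0.15/kWh = 225 kWh
Runtime = 5 h/day × 30 days = 150 h
Power = 225 kWh ÷ 150 h = 1.5 kW = 1500 W

1500 W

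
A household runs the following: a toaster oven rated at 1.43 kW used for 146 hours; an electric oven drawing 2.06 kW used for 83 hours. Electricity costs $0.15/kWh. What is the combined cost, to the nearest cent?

$56.96

toaster oven: 1.43 kW × 146 h = 208.78 kWh
electric oven: 2.06 kW × 83 h = 170.98 kWh
Total energy = 379.76 kWh
Cost = 379.76 × $0.15 = $56.96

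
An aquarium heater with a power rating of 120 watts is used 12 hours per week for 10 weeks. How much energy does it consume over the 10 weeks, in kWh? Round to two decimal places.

Runtime = 12 h/week × 10 weeks = 120 h
Energy = 0.12 kW × 120 h = 14.4 kWh

14.40 kWh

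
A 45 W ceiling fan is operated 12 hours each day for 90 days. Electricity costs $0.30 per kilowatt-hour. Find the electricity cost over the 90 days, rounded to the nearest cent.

$14.58

Runtime = 12 h/day × 90 days = 1080 h
Energy = 0.045 kW × 1080 h = 48.6 kWh
Cost = 48.6 kWh × $0.30/kWh = $14.58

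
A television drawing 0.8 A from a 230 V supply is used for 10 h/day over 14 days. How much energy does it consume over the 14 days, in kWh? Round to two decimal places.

25.76 kWh

Power = 0.8 A × 230 V = 184 W = 0.184 kW
Runtime = 10 h/day × 14 days = 140 h
Energy = 0.184 kW × 140 h = 25.76 kWh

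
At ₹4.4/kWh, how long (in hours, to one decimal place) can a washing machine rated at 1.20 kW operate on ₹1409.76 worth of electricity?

267.0 h

Energy available = ₹1409.76 ÷ ₹4.4/kWh = 320.4 kWh
Hours = 320.4 kWh ÷ 1.2 kW = 267.0 h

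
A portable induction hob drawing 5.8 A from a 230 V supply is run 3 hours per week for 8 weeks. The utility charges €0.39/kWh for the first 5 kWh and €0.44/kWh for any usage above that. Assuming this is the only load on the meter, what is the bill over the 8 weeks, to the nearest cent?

Power = 5.8 A × 230 V = 1334 W = 1.334 kW
Runtime = 3 h/week × 8 weeks = 24 h
Energy = 1.334 kW × 24 h = 32.016 kWh
Tier 1 (0–5 kWh): 5 × €0.39 = €1.95
Above 5 kWh: 27.016 × €0.44 = €11.88704
Bill = €13.84

€13.84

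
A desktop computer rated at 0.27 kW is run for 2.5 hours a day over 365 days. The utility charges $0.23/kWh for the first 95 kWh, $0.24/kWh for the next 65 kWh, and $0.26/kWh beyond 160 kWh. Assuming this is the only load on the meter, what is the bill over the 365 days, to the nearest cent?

$59.91

Runtime = 2.5 h/day × 365 days = 912.5 h
Energy = 0.27 kW × 912.5 h = 246.375 kWh
Tier 1 (0–95 kWh): 95 × $0.23 = $21.85
Tier 2 (95–160 kWh): 65 × $0.24 = $15.6
Above 160 kWh: 86.375 × $0.26 = $22.4575
Bill = $59.91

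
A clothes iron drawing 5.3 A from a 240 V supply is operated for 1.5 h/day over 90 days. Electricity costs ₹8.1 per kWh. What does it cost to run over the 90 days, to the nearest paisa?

Power = 5.3 A × 240 V = 1272 W = 1.272 kW
Runtime = 1.5 h/day × 90 days = 135 h
Energy = 1.272 kW × 135 h = 171.72 kWh
Cost = 171.72 kWh × ₹8.1/kWh = ₹1390.93

₹1390.93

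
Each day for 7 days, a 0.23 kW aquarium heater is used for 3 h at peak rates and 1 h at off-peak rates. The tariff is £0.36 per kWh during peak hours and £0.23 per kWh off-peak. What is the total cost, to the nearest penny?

Peak energy = 0.23 kW × 3 h × 7 = 4.83 kWh
Off-peak energy = 0.23 kW × 1 h × 7 = 1.61 kWh
Cost = 4.83 × £0.36 + 1.61 × £0.23 = £1.7388 + £0.3703 = £2.11

£2.11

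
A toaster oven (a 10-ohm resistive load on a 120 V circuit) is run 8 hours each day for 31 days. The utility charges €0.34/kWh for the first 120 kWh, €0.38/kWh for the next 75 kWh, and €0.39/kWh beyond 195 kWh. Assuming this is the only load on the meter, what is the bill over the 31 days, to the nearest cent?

€132.53

Power = V²/R = 120²/10 = 1440 W = 1.44 kW
Runtime = 8 h/day × 31 days = 248 h
Energy = 1.44 kW × 248 h = 357.12 kWh
Tier 1 (0–120 kWh): 120 × €0.34 = €40.8
Tier 2 (120–195 kWh): 75 × €0.38 = €28.5
Above 195 kWh: 162.12 × €0.39 = €63.2268
Bill = €132.53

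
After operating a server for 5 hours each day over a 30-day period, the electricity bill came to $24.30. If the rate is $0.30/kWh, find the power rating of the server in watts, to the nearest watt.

540 W

Energy = $24.30 ÷ $0.30/kWh = 81 kWh
Runtime = 5 h/day × 30 days = 150 h
Power = 81 kWh ÷ 150 h = 0.54 kW = 540 W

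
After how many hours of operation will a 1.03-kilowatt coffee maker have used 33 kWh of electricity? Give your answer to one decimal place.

Hours = 33 kWh ÷ 1.03 kW = 32.0 h

32.0 h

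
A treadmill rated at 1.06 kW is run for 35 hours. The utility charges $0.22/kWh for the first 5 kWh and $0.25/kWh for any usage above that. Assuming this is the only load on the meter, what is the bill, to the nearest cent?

$9.13

Energy = 1.06 kW × 35 h = 37.1 kWh
Tier 1 (0–5 kWh): 5 × $0.22 = $1.1
Above 5 kWh: 32.1 × $0.25 = $8.025
Bill = $9.13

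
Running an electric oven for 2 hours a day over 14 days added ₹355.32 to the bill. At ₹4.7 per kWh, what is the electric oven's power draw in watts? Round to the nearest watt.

2700 W

Energy = ₹355.32 ÷ ₹4.7/kWh = 75.6 kWh
Runtime = 2 h/day × 14 days = 28 h
Power = 75.6 kWh ÷ 28 h = 2.7 kW = 2700 W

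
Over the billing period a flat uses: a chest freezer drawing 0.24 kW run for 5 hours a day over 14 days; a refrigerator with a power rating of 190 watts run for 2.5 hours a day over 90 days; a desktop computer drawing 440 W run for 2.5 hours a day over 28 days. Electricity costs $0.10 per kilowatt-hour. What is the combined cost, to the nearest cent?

$9.04

chest freezer: Runtime = 5 h/day × 14 days = 70 h
chest freezer: 0.24 kW × 70 h = 16.8 kWh
refrigerator: Runtime = 2.5 h/day × 90 days = 225 h
refrigerator: 0.19 kW × 225 h = 42.75 kWh
desktop computer: Runtime = 2.5 h/day × 28 days = 70 h
desktop computer: 0.44 kW × 70 h = 30.8 kWh
Total energy = 90.35 kWh
Cost = 90.35 × $0.10 = $9.04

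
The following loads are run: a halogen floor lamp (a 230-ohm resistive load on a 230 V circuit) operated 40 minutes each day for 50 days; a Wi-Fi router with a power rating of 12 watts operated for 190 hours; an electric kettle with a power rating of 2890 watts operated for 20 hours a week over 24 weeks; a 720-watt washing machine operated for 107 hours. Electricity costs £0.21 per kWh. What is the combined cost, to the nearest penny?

halogen floor lamp: Power = V²/R = 230²/230 = 230 W = 0.23 kW
halogen floor lamp: Runtime = 40 min × 50 = 2000 min = 33.333333… h
halogen floor lamp: 0.23 kW × 33.333333… h = 7.666666… kWh
Wi-Fi router: 0.012 kW × 190 h = 2.28 kWh
electric kettle: Runtime = 20 h/week × 24 weeks = 480 h
electric kettle: 2.89 kW × 480 h = 1387.2 kWh
washing machine: 0.72 kW × 107 h = 77.04 kWh
Total energy = 1474.186666… kWh
Cost = 1474.186666… × £0.21 = £309.58

£309.58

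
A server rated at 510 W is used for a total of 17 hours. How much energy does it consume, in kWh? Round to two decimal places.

8.67 kWh

Energy = 0.51 kW × 17 h = 8.67 kWh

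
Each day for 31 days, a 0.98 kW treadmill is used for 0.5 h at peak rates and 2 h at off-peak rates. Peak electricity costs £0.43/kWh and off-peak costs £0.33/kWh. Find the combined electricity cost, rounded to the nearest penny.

£26.58

Peak energy = 0.98 kW × 0.5 h × 31 = 15.19 kWh
Off-peak energy = 0.98 kW × 2 h × 31 = 60.76 kWh
Cost = 15.19 × £0.43 + 60.76 × £0.33 = £6.5317 + £20.0508 = £26.58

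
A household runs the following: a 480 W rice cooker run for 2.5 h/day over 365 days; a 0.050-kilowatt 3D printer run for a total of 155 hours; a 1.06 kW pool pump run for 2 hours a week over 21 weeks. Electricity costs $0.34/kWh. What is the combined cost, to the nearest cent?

$166.69

rice cooker: Runtime = 2.5 h/day × 365 days = 912.5 h
rice cooker: 0.48 kW × 912.5 h = 438 kWh
3D printer: 0.05 kW × 155 h = 7.75 kWh
pool pump: Runtime = 2 h/week × 21 weeks = 42 h
pool pump: 1.06 kW × 42 h = 44.52 kWh
Total energy = 490.27 kWh
Cost = 490.27 × $0.34 = $166.69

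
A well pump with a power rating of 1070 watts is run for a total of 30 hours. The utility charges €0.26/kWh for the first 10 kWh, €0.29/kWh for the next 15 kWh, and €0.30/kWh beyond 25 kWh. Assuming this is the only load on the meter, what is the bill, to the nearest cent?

€9.08

Energy = 1.07 kW × 30 h = 32.1 kWh
Tier 1 (0–10 kWh): 10 × €0.26 = €2.6
Tier 2 (10–25 kWh): 15 × €0.29 = €4.35
Above 25 kWh: 7.1 × €0.30 = €2.13
Bill = €9.08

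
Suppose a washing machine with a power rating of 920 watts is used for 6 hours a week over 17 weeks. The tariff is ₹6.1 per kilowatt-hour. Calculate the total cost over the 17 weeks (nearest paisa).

₹572.42

Runtime = 6 h/week × 17 weeks = 102 h
Energy = 0.92 kW × 102 h = 93.84 kWh
Cost = 93.84 kWh × ₹6.1/kWh = ₹572.42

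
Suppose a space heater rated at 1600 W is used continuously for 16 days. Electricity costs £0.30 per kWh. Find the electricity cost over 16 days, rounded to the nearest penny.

£184.32

Runtime = 24 h × 16 = 384 h
Energy = 1.6 kW × 384 h = 614.4 kWh
Cost = 614.4 kWh × £0.30/kWh = £184.32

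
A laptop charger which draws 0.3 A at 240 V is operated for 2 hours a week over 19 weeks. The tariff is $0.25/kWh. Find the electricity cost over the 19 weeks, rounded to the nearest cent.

Power = 0.3 A × 240 V = 72 W = 0.072 kW
Runtime = 2 h/week × 19 weeks = 38 h
Energy = 0.072 kW × 38 h = 2.736 kWh
Cost = 2.736 kWh × $0.25/kWh = $0.68

$0.68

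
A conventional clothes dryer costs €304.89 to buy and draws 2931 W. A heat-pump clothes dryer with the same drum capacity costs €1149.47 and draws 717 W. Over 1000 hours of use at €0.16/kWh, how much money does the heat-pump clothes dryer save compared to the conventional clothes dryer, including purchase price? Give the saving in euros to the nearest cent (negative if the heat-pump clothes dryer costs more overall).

conventional clothes dryer: €304.89 + (2931/1000) kW × 1000 h × €0.16 = €304.89 + €468.96 = €773.85
heat-pump clothes dryer: €1149.47 + (717/1000) kW × 1000 h × €0.16 = €1149.47 + €114.72 = €1264.19
Saving = €773.85 − €1264.19 = −€490.34

-€490.34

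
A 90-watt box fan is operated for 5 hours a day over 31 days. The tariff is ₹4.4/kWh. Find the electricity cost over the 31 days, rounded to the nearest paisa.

Runtime = 5 h/day × 31 days = 155 h
Energy = 0.09 kW × 155 h = 13.95 kWh
Cost = 13.95 kWh × ₹4.4/kWh = ₹61.38

₹61.38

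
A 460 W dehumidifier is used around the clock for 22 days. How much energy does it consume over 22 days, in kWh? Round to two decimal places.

Runtime = 24 h × 22 = 528 h
Energy = 0.46 kW × 528 h = 242.88 kWh

242.88 kWh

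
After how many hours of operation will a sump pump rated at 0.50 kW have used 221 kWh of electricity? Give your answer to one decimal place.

Hours = 221 kWh ÷ 0.5 kW = 442.0 h

442.0 h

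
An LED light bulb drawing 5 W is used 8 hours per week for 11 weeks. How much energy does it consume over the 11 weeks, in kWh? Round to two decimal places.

Runtime = 8 h/week × 11 weeks = 88 h
Energy = 0.005 kW × 88 h = 0.44 kWh

0.44 kWh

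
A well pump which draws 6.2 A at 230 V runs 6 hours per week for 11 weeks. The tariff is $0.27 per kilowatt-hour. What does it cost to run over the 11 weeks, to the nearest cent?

Power = 6.2 A × 230 V = 1426 W = 1.426 kW
Runtime = 6 h/week × 11 weeks = 66 h
Energy = 1.426 kW × 66 h = 94.116 kWh
Cost = 94.116 kWh × $0.27/kWh = $25.41

$25.41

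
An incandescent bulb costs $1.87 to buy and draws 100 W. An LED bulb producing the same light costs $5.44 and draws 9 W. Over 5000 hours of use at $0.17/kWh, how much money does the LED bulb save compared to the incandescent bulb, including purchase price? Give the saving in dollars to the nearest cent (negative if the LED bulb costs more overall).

incandescent bulb: $1.87 + (100/1000) kW × 5000 h × $0.17 = $1.87 + $85 = $86.87
LED bulb: $5.44 + (9/1000) kW × 5000 h × $0.17 = $5.44 + $7.65 = $13.09
Saving = $86.87 − $13.09 = $73.78

$73.78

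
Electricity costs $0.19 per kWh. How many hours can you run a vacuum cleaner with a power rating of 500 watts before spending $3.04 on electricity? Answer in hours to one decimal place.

Energy available = $3.04 ÷ $0.19/kWh = 16 kWh
Hours = 16 kWh ÷ 0.5 kW = 32.0 h

32.0 h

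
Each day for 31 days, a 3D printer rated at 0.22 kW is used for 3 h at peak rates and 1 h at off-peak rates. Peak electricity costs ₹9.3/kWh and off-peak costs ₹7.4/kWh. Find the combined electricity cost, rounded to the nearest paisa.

₹240.75

Peak energy = 0.22 kW × 3 h × 31 = 20.46 kWh
Off-peak energy = 0.22 kW × 1 h × 31 = 6.82 kWh
Cost = 20.46 × ₹9.3 + 6.82 × ₹7.4 = ₹190.278 + ₹50.468 = ₹240.75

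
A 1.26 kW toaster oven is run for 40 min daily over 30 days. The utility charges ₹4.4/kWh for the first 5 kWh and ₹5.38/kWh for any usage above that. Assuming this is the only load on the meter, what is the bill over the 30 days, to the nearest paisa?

Runtime = 40 min × 30 = 1200 min = 20 h
Energy = 1.26 kW × 20 h = 25.2 kWh
Tier 1 (0–5 kWh): 5 × ₹4.4 = ₹22
Above 5 kWh: 20.2 × ₹5.38 = ₹108.676
Bill = ₹130.68

₹130.68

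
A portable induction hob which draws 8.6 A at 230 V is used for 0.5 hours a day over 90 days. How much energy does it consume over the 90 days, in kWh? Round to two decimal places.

89.01 kWh

Power = 8.6 A × 230 V = 1978 W = 1.978 kW
Runtime = 0.5 h/day × 90 days = 45 h
Energy = 1.978 kW × 45 h = 89.01 kWh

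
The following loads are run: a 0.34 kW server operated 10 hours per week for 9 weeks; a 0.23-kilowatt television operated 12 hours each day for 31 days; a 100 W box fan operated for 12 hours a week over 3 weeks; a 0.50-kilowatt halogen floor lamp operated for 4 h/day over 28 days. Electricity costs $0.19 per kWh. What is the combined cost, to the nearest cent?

$33.39

server: Runtime = 10 h/week × 9 weeks = 90 h
server: 0.34 kW × 90 h = 30.6 kWh
television: Runtime = 12 h/day × 31 days = 372 h
television: 0.23 kW × 372 h = 85.56 kWh
box fan: Runtime = 12 h/week × 3 weeks = 36 h
box fan: 0.1 kW × 36 h = 3.6 kWh
halogen floor lamp: Runtime = 4 h/day × 28 days = 112 h
halogen floor lamp: 0.5 kW × 112 h = 56 kWh
Total energy = 175.76 kWh
Cost = 175.76 × $0.19 = $33.39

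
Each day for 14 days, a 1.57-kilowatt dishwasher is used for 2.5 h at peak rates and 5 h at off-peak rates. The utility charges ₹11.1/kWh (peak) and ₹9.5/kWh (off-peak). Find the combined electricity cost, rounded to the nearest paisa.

₹1654.00

Peak energy = 1.57 kW × 2.5 h × 14 = 54.95 kWh
Off-peak energy = 1.57 kW × 5 h × 14 = 109.9 kWh
Cost = 54.95 × ₹11.1 + 109.9 × ₹9.5 = ₹609.945 + ₹1044.05 = ₹1654.00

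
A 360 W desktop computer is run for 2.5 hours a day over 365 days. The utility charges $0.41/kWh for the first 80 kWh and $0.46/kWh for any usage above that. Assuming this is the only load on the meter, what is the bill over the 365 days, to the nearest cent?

Runtime = 2.5 h/day × 365 days = 912.5 h
Energy = 0.36 kW × 912.5 h = 328.5 kWh
Tier 1 (0–80 kWh): 80 × $0.41 = $32.8
Above 80 kWh: 248.5 × $0.46 = $114.31
Bill = $147.11

$147.11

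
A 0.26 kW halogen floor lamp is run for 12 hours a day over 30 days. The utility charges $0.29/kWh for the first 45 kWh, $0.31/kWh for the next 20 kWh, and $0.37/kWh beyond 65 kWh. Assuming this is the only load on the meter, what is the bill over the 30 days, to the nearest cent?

$29.83

Runtime = 12 h/day × 30 days = 360 h
Energy = 0.26 kW × 360 h = 93.6 kWh
Tier 1 (0–45 kWh): 45 × $0.29 = $13.05
Tier 2 (45–65 kWh): 20 × $0.31 = $6.2
Above 65 kWh: 28.6 × $0.37 = $10.582
Bill = $29.83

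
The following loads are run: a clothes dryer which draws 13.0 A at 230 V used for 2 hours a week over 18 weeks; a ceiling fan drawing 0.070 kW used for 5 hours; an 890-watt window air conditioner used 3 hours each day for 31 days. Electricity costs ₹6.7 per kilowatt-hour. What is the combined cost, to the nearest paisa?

clothes dryer: Power = 13.0 A × 230 V = 2990 W = 2.99 kW
clothes dryer: Runtime = 2 h/week × 18 weeks = 36 h
clothes dryer: 2.99 kW × 36 h = 107.64 kWh
ceiling fan: 0.07 kW × 5 h = 0.35 kWh
window air conditioner: Runtime = 3 h/day × 31 days = 93 h
window air conditioner: 0.89 kW × 93 h = 82.77 kWh
Total energy = 190.76 kWh
Cost = 190.76 × ₹6.7 = ₹1278.09

₹1278.09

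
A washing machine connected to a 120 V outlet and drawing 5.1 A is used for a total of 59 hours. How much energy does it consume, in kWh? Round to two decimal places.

36.11 kWh

Power = 5.1 A × 120 V = 612 W = 0.612 kW
Energy = 0.612 kW × 59 h = 36.108 kWh ≈ 36.11 kWh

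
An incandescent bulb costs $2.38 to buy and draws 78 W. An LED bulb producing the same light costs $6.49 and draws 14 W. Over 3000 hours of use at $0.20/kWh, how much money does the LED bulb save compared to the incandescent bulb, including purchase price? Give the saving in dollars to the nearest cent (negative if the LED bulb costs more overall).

incandescent bulb: $2.38 + (78/1000) kW × 3000 h × $0.20 = $2.38 + $46.8 = $49.18
LED bulb: $6.49 + (14/1000) kW × 3000 h × $0.20 = $6.49 + $8.4 = $14.89
Saving = $49.18 − $14.89 = $34.29

$34.29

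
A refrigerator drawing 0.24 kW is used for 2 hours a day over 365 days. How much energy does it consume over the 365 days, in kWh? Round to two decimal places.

Runtime = 2 h/day × 365 days = 730 h
Energy = 0.24 kW × 730 h = 175.2 kWh

175.20 kWh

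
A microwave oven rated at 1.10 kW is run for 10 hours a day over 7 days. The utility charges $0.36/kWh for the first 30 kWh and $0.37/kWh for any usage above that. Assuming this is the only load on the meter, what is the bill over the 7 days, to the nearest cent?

Runtime = 10 h/day × 7 days = 70 h
Energy = 1.1 kW × 70 h = 77 kWh
Tier 1 (0–30 kWh): 30 × $0.36 = $10.8
Above 30 kWh: 47 × $0.37 = $17.39
Bill = $28.19

$28.19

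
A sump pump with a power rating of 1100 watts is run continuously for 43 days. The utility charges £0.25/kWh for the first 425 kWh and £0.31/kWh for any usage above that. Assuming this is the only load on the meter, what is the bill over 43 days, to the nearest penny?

Runtime = 24 h × 43 = 1032 h
Energy = 1.1 kW × 1032 h = 1135.2 kWh
Tier 1 (0–425 kWh): 425 × £0.25 = £106.25
Above 425 kWh: 710.2 × £0.31 = £220.162
Bill = £326.41

£326.41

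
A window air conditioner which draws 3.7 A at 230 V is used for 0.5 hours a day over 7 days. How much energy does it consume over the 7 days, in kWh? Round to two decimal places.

Power = 3.7 A × 230 V = 851 W = 0.851 kW
Runtime = 0.5 h/day × 7 days = 3.5 h
Energy = 0.851 kW × 3.5 h = 2.9785 kWh ≈ 2.98 kWh

2.98 kWh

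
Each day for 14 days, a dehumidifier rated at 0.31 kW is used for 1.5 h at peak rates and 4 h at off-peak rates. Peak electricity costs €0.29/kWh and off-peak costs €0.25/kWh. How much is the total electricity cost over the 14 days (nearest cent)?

Peak energy = 0.31 kW × 1.5 h × 14 = 6.51 kWh
Off-peak energy = 0.31 kW × 4 h × 14 = 17.36 kWh
Cost = 6.51 × €0.29 + 17.36 × €0.25 = €1.8879 + €4.34 = €6.23

€6.23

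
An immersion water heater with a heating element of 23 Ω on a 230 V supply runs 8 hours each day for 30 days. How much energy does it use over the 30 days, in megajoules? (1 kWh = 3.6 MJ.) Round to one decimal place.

1987.2 MJ

Power = V²/R = 230²/23 = 2300 W = 2.3 kW
Runtime = 8 h/day × 30 days = 240 h
Energy = 2.3 kW × 240 h = 552 kWh
= 552 × 3.6 MJ = 1987.2 MJ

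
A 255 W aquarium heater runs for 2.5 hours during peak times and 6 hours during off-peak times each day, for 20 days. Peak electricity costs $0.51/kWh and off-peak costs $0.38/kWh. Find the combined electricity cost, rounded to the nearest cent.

Peak energy = 0.255 kW × 2.5 h × 20 = 12.75 kWh
Off-peak energy = 0.255 kW × 6 h × 20 = 30.6 kWh
Cost = 12.75 × $0.51 + 30.6 × $0.38 = $6.5025 + $11.628 = $18.13

$18.13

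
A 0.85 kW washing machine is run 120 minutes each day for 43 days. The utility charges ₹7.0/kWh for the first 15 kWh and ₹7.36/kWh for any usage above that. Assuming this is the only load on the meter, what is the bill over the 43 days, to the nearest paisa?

₹532.62

Runtime = 120 min × 43 = 5160 min = 86 h
Energy = 0.85 kW × 86 h = 73.1 kWh
Tier 1 (0–15 kWh): 15 × ₹7.0 = ₹105
Above 15 kWh: 58.1 × ₹7.36 = ₹427.616
Bill = ₹532.62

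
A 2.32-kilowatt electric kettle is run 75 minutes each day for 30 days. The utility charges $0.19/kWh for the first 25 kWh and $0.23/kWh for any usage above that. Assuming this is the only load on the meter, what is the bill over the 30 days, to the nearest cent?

$19.01

Runtime = 75 min × 30 = 2250 min = 37.5 h
Energy = 2.32 kW × 37.5 h = 87 kWh
Tier 1 (0–25 kWh): 25 × $0.19 = $4.75
Above 25 kWh: 62 × $0.23 = $14.26
Bill = $19.01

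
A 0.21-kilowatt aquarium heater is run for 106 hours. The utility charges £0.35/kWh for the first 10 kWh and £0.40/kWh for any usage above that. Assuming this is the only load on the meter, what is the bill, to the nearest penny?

Energy = 0.21 kW × 106 h = 22.26 kWh
Tier 1 (0–10 kWh): 10 × £0.35 = £3.5
Above 10 kWh: 12.26 × £0.40 = £4.904
Bill = £8.40

£8.40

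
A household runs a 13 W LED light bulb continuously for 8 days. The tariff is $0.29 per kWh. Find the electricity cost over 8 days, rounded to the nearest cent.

Runtime = 24 h × 8 = 192 h
Energy = 0.013 kW × 192 h = 2.496 kWh
Cost = 2.496 kWh × $0.29/kWh = $0.72

$0.72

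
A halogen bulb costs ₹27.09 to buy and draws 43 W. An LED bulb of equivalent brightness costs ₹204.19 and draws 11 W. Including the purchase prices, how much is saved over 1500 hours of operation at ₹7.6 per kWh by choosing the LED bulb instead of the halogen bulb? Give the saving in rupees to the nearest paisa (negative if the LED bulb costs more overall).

halogen bulb: ₹27.09 + (43/1000) kW × 1500 h × ₹7.6 = ₹27.09 + ₹490.2 = ₹517.29
LED bulb: ₹204.19 + (11/1000) kW × 1500 h × ₹7.6 = ₹204.19 + ₹125.4 = ₹329.59
Saving = ₹517.29 − ₹329.59 = ₹187.7

₹187.70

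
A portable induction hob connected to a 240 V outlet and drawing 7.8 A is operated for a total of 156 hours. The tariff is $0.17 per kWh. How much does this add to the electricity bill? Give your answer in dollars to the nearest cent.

$49.65

Power = 7.8 A × 240 V = 1872 W = 1.872 kW
Energy = 1.872 kW × 156 h = 292.032 kWh
Cost = 292.032 kWh × $0.17/kWh = $49.65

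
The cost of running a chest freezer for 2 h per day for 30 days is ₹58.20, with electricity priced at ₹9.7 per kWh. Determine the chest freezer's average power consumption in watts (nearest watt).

100 W

Energy = ₹58.20 ÷ ₹9.7/kWh = 6 kWh
Runtime = 2 h/day × 30 days = 60 h
Power = 6 kWh ÷ 60 h = 0.1 kW = 100 W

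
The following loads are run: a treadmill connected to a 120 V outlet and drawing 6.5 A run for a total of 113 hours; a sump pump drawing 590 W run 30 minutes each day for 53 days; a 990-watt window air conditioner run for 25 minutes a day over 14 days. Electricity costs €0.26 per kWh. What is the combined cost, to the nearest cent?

€28.48

treadmill: Power = 6.5 A × 120 V = 780 W = 0.78 kW
treadmill: 0.78 kW × 113 h = 88.14 kWh
sump pump: Runtime = 30 min × 53 = 1590 min = 26.5 h
sump pump: 0.59 kW × 26.5 h = 15.635 kWh
window air conditioner: Runtime = 25 min × 14 = 350 min = 5.833333… h
window air conditioner: 0.99 kW × 5.833333… h = 5.775 kWh
Total energy = 109.55 kWh
Cost = 109.55 × €0.26 = €28.48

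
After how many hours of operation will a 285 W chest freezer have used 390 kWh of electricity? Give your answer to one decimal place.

1368.4 h

Hours = 390 kWh ÷ 0.285 kW = 1368.4 h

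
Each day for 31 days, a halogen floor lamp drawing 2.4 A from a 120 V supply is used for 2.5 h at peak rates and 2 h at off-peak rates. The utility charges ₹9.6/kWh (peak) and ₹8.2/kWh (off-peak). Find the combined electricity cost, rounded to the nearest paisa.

₹360.69

Power = 2.4 A × 120 V = 288 W = 0.288 kW
Peak energy = 0.288 kW × 2.5 h × 31 = 22.32 kWh
Off-peak energy = 0.288 kW × 2 h × 31 = 17.856 kWh
Cost = 22.32 × ₹9.6 + 17.856 × ₹8.2 = ₹214.272 + ₹146.4192 = ₹360.69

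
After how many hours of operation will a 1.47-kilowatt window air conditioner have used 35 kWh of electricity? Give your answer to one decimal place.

Hours = 35 kWh ÷ 1.47 kW = 23.8 h

23.8 h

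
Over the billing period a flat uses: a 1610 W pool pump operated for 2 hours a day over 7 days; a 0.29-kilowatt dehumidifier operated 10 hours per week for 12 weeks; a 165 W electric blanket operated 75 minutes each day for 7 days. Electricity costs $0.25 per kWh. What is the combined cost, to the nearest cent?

$14.70

pool pump: Runtime = 2 h/day × 7 days = 14 h
pool pump: 1.61 kW × 14 h = 22.54 kWh
dehumidifier: Runtime = 10 h/week × 12 weeks = 120 h
dehumidifier: 0.29 kW × 120 h = 34.8 kWh
electric blanket: Runtime = 75 min × 7 = 525 min = 8.75 h
electric blanket: 0.165 kW × 8.75 h = 1.44375 kWh
Total energy = 58.78375 kWh
Cost = 58.78375 × $0.25 = $14.70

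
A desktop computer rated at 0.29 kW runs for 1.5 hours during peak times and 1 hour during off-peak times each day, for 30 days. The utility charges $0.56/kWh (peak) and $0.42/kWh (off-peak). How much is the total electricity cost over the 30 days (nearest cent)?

Peak energy = 0.29 kW × 1.5 h × 30 = 13.05 kWh
Off-peak energy = 0.29 kW × 1 h × 30 = 8.7 kWh
Cost = 13.05 × $0.56 + 8.7 × $0.42 = $7.308 + $3.654 = $10.96

$10.96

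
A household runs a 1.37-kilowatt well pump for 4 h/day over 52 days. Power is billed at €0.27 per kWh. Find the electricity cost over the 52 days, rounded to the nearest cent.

Runtime = 4 h/day × 52 days = 208 h
Energy = 1.37 kW × 208 h = 284.96 kWh
Cost = 284.96 kWh × €0.27/kWh = €76.94

€76.94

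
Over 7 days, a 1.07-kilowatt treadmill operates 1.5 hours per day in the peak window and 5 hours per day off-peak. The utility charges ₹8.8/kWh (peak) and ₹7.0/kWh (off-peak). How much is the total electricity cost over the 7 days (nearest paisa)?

Peak energy = 1.07 kW × 1.5 h × 7 = 11.235 kWh
Off-peak energy = 1.07 kW × 5 h × 7 = 37.45 kWh
Cost = 11.235 × ₹8.8 + 37.45 × ₹7.0 = ₹98.868 + ₹262.15 = ₹361.02

₹361.02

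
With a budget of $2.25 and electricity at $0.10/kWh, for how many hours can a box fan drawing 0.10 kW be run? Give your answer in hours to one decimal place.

225.0 h

Energy available = $2.25 ÷ $0.10/kWh = 22.5 kWh
Hours = 22.5 kWh ÷ 0.1 kW = 225.0 h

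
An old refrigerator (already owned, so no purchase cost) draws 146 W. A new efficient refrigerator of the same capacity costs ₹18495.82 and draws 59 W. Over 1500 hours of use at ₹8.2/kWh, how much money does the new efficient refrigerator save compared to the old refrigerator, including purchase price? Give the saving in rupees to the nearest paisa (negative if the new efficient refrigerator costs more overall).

old refrigerator: ₹0.00 + (146/1000) kW × 1500 h × ₹8.2 = ₹0.00 + ₹1795.8 = ₹1795.8
new efficient refrigerator: ₹18495.82 + (59/1000) kW × 1500 h × ₹8.2 = ₹18495.82 + ₹725.7 = ₹19221.52
Saving = ₹1795.8 − ₹19221.52 = −₹17425.72

-₹17425.72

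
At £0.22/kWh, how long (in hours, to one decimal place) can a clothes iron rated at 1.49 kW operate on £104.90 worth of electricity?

Energy available = £104.90 ÷ £0.22/kWh = 476.8182 kWh
Hours = 476.8182 kWh ÷ 1.49 kW = 320.0 h

320.0 h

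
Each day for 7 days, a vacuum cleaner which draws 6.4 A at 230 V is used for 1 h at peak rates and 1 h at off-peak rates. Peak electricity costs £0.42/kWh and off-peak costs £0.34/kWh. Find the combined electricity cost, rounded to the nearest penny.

Power = 6.4 A × 230 V = 1472 W = 1.472 kW
Peak energy = 1.472 kW × 1 h × 7 = 10.304 kWh
Off-peak energy = 1.472 kW × 1 h × 7 = 10.304 kWh
Cost = 10.304 × £0.42 + 10.304 × £0.34 = £4.32768 + £3.50336 = £7.83

£7.83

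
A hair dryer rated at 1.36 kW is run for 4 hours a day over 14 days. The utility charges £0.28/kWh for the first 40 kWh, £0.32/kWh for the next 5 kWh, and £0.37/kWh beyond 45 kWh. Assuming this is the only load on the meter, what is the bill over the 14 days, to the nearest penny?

Runtime = 4 h/day × 14 days = 56 h
Energy = 1.36 kW × 56 h = 76.16 kWh
Tier 1 (0–40 kWh): 40 × £0.28 = £11.2
Tier 2 (40–45 kWh): 5 × £0.32 = £1.6
Above 45 kWh: 31.16 × £0.37 = £11.5292
Bill = £24.33

£24.33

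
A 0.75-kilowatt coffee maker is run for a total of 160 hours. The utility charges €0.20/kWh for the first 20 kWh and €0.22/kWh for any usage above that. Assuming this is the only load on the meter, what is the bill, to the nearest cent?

€26.00

Energy = 0.75 kW × 160 h = 120 kWh
Tier 1 (0–20 kWh): 20 × €0.20 = €4
Above 20 kWh: 100 × €0.22 = €22
Bill = €26.00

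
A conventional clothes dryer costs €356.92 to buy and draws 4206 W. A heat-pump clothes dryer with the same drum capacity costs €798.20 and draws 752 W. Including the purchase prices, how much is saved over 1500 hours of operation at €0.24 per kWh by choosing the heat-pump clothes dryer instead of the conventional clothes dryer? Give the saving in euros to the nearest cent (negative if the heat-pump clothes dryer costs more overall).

€802.16

conventional clothes dryer: €356.92 + (4206/1000) kW × 1500 h × €0.24 = €356.92 + €1514.16 = €1871.08
heat-pump clothes dryer: €798.20 + (752/1000) kW × 1500 h × €0.24 = €798.20 + €270.72 = €1068.92
Saving = €1871.08 − €1068.92 = €802.16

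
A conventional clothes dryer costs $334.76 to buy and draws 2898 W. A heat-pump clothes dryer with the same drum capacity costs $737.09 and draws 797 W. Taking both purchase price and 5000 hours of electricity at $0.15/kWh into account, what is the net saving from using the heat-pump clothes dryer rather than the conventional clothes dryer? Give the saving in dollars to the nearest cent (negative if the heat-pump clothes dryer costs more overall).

conventional clothes dryer: $334.76 + (2898/1000) kW × 5000 h × $0.15 = $334.76 + $2173.5 = $2508.26
heat-pump clothes dryer: $737.09 + (797/1000) kW × 5000 h × $0.15 = $737.09 + $597.75 = $1334.84
Saving = $2508.26 − $1334.84 = $1173.42

$1173.42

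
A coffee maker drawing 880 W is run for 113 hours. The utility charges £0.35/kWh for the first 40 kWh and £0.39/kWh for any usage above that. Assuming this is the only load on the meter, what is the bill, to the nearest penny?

Energy = 0.88 kW × 113 h = 99.44 kWh
Tier 1 (0–40 kWh): 40 × £0.35 = £14
Above 40 kWh: 59.44 × £0.39 = £23.1816
Bill = £37.18

£37.18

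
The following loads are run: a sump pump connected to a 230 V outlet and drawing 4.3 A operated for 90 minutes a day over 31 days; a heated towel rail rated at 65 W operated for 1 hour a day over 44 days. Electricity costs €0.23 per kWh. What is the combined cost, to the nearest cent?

€11.24

sump pump: Power = 4.3 A × 230 V = 989 W = 0.989 kW
sump pump: Runtime = 90 min × 31 = 2790 min = 46.5 h
sump pump: 0.989 kW × 46.5 h = 45.9885 kWh
heated towel rail: Runtime = 1 h/day × 44 days = 44 h
heated towel rail: 0.065 kW × 44 h = 2.86 kWh
Total energy = 48.8485 kWh
Cost = 48.8485 × €0.23 = €11.24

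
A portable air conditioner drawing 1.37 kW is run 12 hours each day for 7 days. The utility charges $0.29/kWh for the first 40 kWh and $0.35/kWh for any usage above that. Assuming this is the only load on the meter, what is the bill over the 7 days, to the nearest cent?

$37.88

Runtime = 12 h/day × 7 days = 84 h
Energy = 1.37 kW × 84 h = 115.08 kWh
Tier 1 (0–40 kWh): 40 × $0.29 = $11.6
Above 40 kWh: 75.08 × $0.35 = $26.278
Bill = $37.88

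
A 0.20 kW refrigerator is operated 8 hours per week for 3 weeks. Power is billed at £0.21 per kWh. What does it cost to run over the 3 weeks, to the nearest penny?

£1.01

Runtime = 8 h/week × 3 weeks = 24 h
Energy = 0.2 kW × 24 h = 4.8 kWh
Cost = 4.8 kWh × £0.21/kWh = £1.01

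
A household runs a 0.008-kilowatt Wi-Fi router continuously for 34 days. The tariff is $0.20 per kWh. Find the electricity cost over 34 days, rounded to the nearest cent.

$1.31

Runtime = 24 h × 34 = 816 h
Energy = 0.008 kW × 816 h = 6.528 kWh
Cost = 6.528 kWh × $0.20/kWh = $1.31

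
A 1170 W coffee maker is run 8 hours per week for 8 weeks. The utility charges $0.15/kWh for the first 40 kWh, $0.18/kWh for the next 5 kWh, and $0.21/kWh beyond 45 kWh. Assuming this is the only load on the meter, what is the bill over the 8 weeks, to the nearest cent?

$13.17

Runtime = 8 h/week × 8 weeks = 64 h
Energy = 1.17 kW × 64 h = 74.88 kWh
Tier 1 (0–40 kWh): 40 × $0.15 = $6
Tier 2 (40–45 kWh): 5 × $0.18 = $0.9
Above 45 kWh: 29.88 × $0.21 = $6.2748
Bill = $13.17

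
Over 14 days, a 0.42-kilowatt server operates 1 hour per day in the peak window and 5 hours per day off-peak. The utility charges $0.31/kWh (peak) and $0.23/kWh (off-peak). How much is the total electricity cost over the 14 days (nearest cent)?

Peak energy = 0.42 kW × 1 h × 14 = 5.88 kWh
Off-peak energy = 0.42 kW × 5 h × 14 = 29.4 kWh
Cost = 5.88 × $0.31 + 29.4 × $0.23 = $1.8228 + $6.762 = $8.58

$8.58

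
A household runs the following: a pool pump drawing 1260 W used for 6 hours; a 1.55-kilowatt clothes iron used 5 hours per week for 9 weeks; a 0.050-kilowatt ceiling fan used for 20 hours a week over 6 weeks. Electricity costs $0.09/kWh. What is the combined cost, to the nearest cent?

$7.50

pool pump: 1.26 kW × 6 h = 7.56 kWh
clothes iron: Runtime = 5 h/week × 9 weeks = 45 h
clothes iron: 1.55 kW × 45 h = 69.75 kWh
ceiling fan: Runtime = 20 h/week × 6 weeks = 120 h
ceiling fan: 0.05 kW × 120 h = 6 kWh
Total energy = 83.31 kWh
Cost = 83.31 × $0.09 = $7.50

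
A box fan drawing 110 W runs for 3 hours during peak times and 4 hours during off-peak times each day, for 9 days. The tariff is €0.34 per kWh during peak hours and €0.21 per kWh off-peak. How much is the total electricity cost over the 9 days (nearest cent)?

Peak energy = 0.11 kW × 3 h × 9 = 2.97 kWh
Off-peak energy = 0.11 kW × 4 h × 9 = 3.96 kWh
Cost = 2.97 × €0.34 + 3.96 × €0.21 = €1.0098 + €0.8316 = €1.84

€1.84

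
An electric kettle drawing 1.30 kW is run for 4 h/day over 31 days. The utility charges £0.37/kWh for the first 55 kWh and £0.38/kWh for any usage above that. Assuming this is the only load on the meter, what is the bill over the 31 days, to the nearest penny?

£60.71

Runtime = 4 h/day × 31 days = 124 h
Energy = 1.3 kW × 124 h = 161.2 kWh
Tier 1 (0–55 kWh): 55 × £0.37 = £20.35
Above 55 kWh: 106.2 × £0.38 = £40.356
Bill = £60.71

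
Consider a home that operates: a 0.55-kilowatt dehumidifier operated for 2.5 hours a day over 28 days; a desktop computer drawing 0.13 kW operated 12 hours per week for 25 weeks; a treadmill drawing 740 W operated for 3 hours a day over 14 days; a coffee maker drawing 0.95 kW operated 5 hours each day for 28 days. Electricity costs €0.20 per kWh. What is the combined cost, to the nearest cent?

dehumidifier: Runtime = 2.5 h/day × 28 days = 70 h
dehumidifier: 0.55 kW × 70 h = 38.5 kWh
desktop computer: Runtime = 12 h/week × 25 weeks = 300 h
desktop computer: 0.13 kW × 300 h = 39 kWh
treadmill: Runtime = 3 h/day × 14 days = 42 h
treadmill: 0.74 kW × 42 h = 31.08 kWh
coffee maker: Runtime = 5 h/day × 28 days = 140 h
coffee maker: 0.95 kW × 140 h = 133 kWh
Total energy = 241.58 kWh
Cost = 241.58 × €0.20 = €48.32

€48.32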